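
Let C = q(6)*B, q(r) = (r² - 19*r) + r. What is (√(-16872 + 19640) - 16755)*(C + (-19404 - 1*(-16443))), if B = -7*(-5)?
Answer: 91834155 - 21924*√173 ≈ 9.1546e+7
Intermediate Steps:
q(r) = r² - 18*r
B = 35
C = -2520 (C = (6*(-18 + 6))*35 = (6*(-12))*35 = -72*35 = -2520)
(√(-16872 + 19640) - 16755)*(C + (-19404 - 1*(-16443))) = (√(-16872 + 19640) - 16755)*(-2520 + (-19404 - 1*(-16443))) = (√2768 - 16755)*(-2520 + (-19404 + 16443)) = (4*√173 - 16755)*(-2520 - 2961) = (-16755 + 4*√173)*(-5481) = 91834155 - 21924*√173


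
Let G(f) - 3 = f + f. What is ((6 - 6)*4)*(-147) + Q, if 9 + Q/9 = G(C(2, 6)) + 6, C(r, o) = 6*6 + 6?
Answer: 756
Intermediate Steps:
C(r, o) = 42 (C(r, o) = 36 + 6 = 42)
G(f) = 3 + 2*f (G(f) = 3 + (f + f) = 3 + 2*f)
Q = 756 (Q = -81 + 9*((3 + 2*42) + 6) = -81 + 9*((3 + 84) + 6) = -81 + 9*(87 + 6) = -81 + 9*93 = -81 + 837 = 756)
((6 - 6)*4)*(-147) + Q = ((6 - 6)*4)*(-147) + 756 = (0*4)*(-147) + 756 = 0*(-147) + 756 = 0 + 756 = 756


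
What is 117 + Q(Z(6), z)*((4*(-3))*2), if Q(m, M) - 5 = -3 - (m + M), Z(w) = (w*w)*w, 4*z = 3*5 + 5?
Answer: 5373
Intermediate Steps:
z = 5 (z = (3*5 + 5)/4 = (15 + 5)/4 = (1/4)*20 = 5)
Z(w) = w**3 (Z(w) = w**2*w = w**3)
Q(m, M) = 2 - M - m (Q(m, M) = 5 + (-3 - (m + M)) = 5 + (-3 - (M + m)) = 5 + (-3 + (-M - m)) = 5 + (-3 - M - m) = 2 - M - m)
117 + Q(Z(6), z)*((4*(-3))*2) = 117 + (2 - 1*5 - 1*6**3)*((4*(-3))*2) = 117 + (2 - 5 - 1*216)*(-12*2) = 117 + (2 - 5 - 216)*(-24) = 117 - 219*(-24) = 117 + 5256 = 5373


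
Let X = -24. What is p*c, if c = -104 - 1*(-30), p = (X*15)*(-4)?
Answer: -106560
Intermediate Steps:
p = 1440 (p = -24*15*(-4) = -360*(-4) = 1440)
c = -74 (c = -104 + 30 = -74)
p*c = 1440*(-74) = -106560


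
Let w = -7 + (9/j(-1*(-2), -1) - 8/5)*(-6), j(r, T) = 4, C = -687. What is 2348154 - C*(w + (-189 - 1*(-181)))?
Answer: 23351697/10 ≈ 2.3352e+6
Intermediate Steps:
w = -109/10 (w = -7 + (9/4 - 8/5)*(-6) = -7 + (13/20)*(-6) = -7 - 39/10 = -109/10 ≈ -10.900)
2348154 - C*(w + (-189 - 1*(-181))) = 2348154 - (-687)*(-109/10 + (-189 - 1*(-181))) = 2348154 - (-687)*(-109/10 + (-189 + 181)) = 2348154 - (-687)*(-109/10 - 8) = 2348154 - (-687)*(-189)/10 = 2348154 - 1*129843/10 = 2348154 - 129843/10 = 23351697/10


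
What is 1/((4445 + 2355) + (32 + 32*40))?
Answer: 1/8112 ≈ 0.00012327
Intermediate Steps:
1/((4445 + 2355) + (32 + 32*40)) = 1/(6800 + (32 + 1280)) = 1/(6800 + 1312) = 1/8112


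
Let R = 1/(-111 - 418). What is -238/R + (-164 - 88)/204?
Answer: 2140313/17 ≈ 1.2590e+5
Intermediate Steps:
R = -1/529 (R = 1/(-529) = -1/529 ≈ -0.0018904)
-238/R + (-164 - 88)/204 = -238/(-1/529) + (-164 - 88)/204 = -238*(-529) - 252*1/204 = 125902 - 21/17 = 2140313/17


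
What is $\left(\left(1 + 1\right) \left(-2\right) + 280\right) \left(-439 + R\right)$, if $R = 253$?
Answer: $-51336$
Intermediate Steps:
$\left(\left(1 + 1\right) \left(-2\right) + 280\right) \left(-439 + R\right) = \left(\left(1 + 1\right) \left(-2\right) + 280\right) \left(-439 + 253\right) = \left(2 \left(-2\right) + 280\right) \left(-186\right) = \left(-4 + 280\right) \left(-186\right) = 276 \left(-186\right) = -51336$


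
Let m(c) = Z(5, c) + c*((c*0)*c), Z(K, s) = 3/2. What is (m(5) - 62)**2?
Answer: 14641/4 ≈ 3660.3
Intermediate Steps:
Z(K, s) = 3/2 (Z(K, s) = 3*(1/2) = 3/2)
m(c) = 3/2 (m(c) = 3/2 + c*((c*0)*c) = 3/2 + c*(0*c) = 3/2 + c*0 = 3/2 + 0 = 3/2)
(m(5) - 62)**2 = (3/2 - 62)**2 = (-121/2)**2 = 14641/4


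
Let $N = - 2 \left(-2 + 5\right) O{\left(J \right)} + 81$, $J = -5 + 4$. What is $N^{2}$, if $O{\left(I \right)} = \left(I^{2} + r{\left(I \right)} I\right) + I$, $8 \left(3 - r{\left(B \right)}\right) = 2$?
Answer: $\frac{38025}{4} \approx 9506.3$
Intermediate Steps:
$r{\left(B \right)} = \frac{11}{4}$ ($r{\left(B \right)} = 3 - \frac{1}{4} = \frac{11}{4}$)
$J = -1$
$O{\left(I \right)} = I^{2} + \frac{15 I}{4}$ ($O{\left(I \right)} = \left(I^{2} + \frac{11 I}{4}\right) + I = I^{2} + \frac{15 I}{4}$)
$N = \frac{195}{2}$ ($N = - 2 \left(-2 + 5\right) \frac{1}{4} \left(-1\right) \left(15 + 4 \left(-1\right)\right) + 81 = \left(-2\right) 3 \cdot \frac{1}{4} \left(-1\right) \left(15 - 4\right) + 81 = - 6 \cdot \frac{1}{4} \left(-1\right) 11 + 81 = \left(-6\right) \left(- \frac{11}{4}\right) + 81 = \frac{33}{2} + 81 = \frac{195}{2} \approx 97.5$)
$N^{2} = \left(\frac{195}{2}\right)^{2} = \frac{38025}{4}$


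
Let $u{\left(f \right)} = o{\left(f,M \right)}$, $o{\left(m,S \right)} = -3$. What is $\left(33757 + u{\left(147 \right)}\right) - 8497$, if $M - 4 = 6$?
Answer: $25257$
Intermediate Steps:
$M = 10$ ($M = 4 + 6 = 10$)
$u{\left(f \right)} = -3$
$\left(33757 + u{\left(147 \right)}\right) - 8497 = \left(33757 - 3\right) - 8497 = 33754 - 8497 = 25257$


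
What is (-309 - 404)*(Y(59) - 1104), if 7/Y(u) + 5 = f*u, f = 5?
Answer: 228269089/290 ≈ 7.8714e+5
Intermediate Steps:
Y(u) = 7/(-5 + 5*u)
(-309 - 404)*(Y(59) - 1104) = (-309 - 404)*(7/(5*(-1 + 59)) - 1104) = -713*((7/5)/58 - 1104) = -713*((7/5)*(1/58) - 1104) = -713*(7/290 - 1104) = -713*(-320153/290) = 228269089/290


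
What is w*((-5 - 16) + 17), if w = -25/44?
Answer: 25/11 ≈ 2.2727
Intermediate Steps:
w = -25/44 (w = -25*1/44 = -25/44 ≈ -0.56818)
w*((-5 - 16) + 17) = -25*((-5 - 16) + 17)/44 = -25*(-21 + 17)/44 = -25/44*(-4) = 25/11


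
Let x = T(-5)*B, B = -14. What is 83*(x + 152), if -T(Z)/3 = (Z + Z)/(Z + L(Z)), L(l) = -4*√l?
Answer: 14276 - 1328*I*√5 ≈ 14276.0 - 2969.5*I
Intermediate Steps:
T(Z) = -6*Z/(Z - 4*√Z) (T(Z) = -3*(Z + Z)/(Z - 4*√Z) = -3*2*Z/(Z - 4*√Z) = -6*Z/(Z - 4*√Z))
x = 420/(5 + 4*I*√5) (x = (6*(-5)/(-1*(-5) + 4*√(-5)))*(-14) = (6*(-5)/(5 + 4*(I*√5)))*(-14) = (6*(-5)/(5 + 4*I*√5))*(-14) = -30/(5 + 4*I*√5)*(-14) = 420/(5 + 4*I*√5) ≈ 20.0 - 35.777*I)
83*(x + 152) = 83*((20 - 16*I*√5) + 152) = 83*(172 - 16*I*√5) = 14276 - 1328*I*√5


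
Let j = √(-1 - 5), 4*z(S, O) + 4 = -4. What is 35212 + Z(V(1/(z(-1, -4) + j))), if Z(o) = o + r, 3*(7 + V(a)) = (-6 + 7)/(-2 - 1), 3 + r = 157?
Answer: 318230/9 ≈ 35359.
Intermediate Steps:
r = 154 (r = -3 + 157 = 154)
z(S, O) = -2 (z(S, O) = -1 + (¼)*(-4) = -1 - 1 = -2)
j = I*√6 (j = √(-6) = I*√6 ≈ 2.4495*I)
V(a) = -64/9 (V(a) = -7 + ((-6 + 7)/(-2 - 1))/3 = -7 + (1/(-3))/3 = -7 + (1*(-⅓))/3 = -7 + (⅓)*(-⅓) = -7 - ⅑ = -64/9)
Z(o) = 154 + o (Z(o) = o + 154 = 154 + o)
35212 + Z(V(1/(z(-1, -4) + j))) = 35212 + (154 - 64/9) = 35212 + 1322/9 = 318230/9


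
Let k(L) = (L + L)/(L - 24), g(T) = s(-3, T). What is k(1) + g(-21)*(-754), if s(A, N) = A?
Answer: 52024/23 ≈ 2261.9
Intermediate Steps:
g(T) = -3
k(L) = 2*L/(-24 + L) (k(L) = (2*L)/(-24 + L) = 2*L/(-24 + L))
k(1) + g(-21)*(-754) = 2*1/(-24 + 1) - 3*(-754) = 2*1/(-23) + 2262 = 2*1*(-1/23) + 2262 = -2/23 + 2262 = 52024/23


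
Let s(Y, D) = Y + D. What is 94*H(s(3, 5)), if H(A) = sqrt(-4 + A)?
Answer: 188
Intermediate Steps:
s(Y, D) = D + Y
94*H(s(3, 5)) = 94*sqrt(-4 + (5 + 3)) = 94*sqrt(-4 + 8) = 94*sqrt(4) = 94*2 = 188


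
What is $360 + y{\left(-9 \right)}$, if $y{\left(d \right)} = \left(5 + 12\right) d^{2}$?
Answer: $1737$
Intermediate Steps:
$y{\left(d \right)} = 17 d^{2}$
$360 + y{\left(-9 \right)} = 360 + 17 \left(-9\right)^{2} = 360 + 17 \cdot 81 = 360 + 1377 = 1737$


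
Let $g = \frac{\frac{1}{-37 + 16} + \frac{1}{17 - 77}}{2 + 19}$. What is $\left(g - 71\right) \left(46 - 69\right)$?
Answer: $\frac{1600409}{980} \approx 1633.1$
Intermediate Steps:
$g = - \frac{3}{980}$ ($g = \frac{\frac{1}{-21} + \frac{1}{-60}}{21} = \left(- \frac{1}{21} - \frac{1}{60}\right) \frac{1}{21} = \left(- \frac{9}{140}\right) \frac{1}{21} = - \frac{3}{980} \approx -0.0030612$)
$\left(g - 71\right) \left(46 - 69\right) = \left(- \frac{3}{980} - 71\right) \left(46 - 69\right) = \left(- \frac{69583}{980}\right) \left(-23\right) = \frac{1600409}{980}$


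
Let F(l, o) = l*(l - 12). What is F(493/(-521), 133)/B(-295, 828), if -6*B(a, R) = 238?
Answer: -586815/1900087 ≈ -0.30884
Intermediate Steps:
B(a, R) = -119/3 (B(a, R) = -⅙*238 = -119/3)
F(l, o) = l*(-12 + l)
F(493/(-521), 133)/B(-295, 828) = ((493/(-521))*(-12 + 493/(-521)))/(-119/3) = ((493*(-1/521))*(-12 + 493*(-1/521)))*(-3/119) = -493*(-12 - 493/521)/521*(-3/119) = -493/521*(-6745/521)*(-3/119) = (3325285/271441)*(-3/119) = -586815/1900087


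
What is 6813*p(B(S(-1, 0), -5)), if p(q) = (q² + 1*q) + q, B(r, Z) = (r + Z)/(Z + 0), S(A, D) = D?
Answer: 20439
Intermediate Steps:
B(r, Z) = (Z + r)/Z
p(q) = q² + 2*q (p(q) = (q² + q) + q = (q + q²) + q = q² + 2*q)
6813*p(B(S(-1, 0), -5)) = 6813*(((-5 + 0)/(-5))*(2 + (-5 + 0)/(-5))) = 6813*((-⅕*(-5))*(2 - ⅕*(-5))) = 6813*(1*(2 + 1)) = 6813*(1*3) = 6813*3 = 20439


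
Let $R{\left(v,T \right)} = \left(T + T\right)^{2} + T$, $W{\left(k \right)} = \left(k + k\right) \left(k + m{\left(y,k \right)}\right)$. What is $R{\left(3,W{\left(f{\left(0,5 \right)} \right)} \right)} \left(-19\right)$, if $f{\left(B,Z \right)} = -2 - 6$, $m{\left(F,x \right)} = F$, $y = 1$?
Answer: $-955472$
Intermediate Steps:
$f{\left(B,Z \right)} = -8$ ($f{\left(B,Z \right)} = -2 - 6 = -8$)
$W{\left(k \right)} = 2 k \left(1 + k\right)$ ($W{\left(k \right)} = \left(k + k\right) \left(k + 1\right) = 2 k \left(1 + k\right)$)
$R{\left(v,T \right)} = T + 4 T^{2}$ ($R{\left(v,T \right)} = \left(2 T\right)^{2} + T = 4 T^{2} + T = T + 4 T^{2}$)
$R{\left(3,W{\left(f{\left(0,5 \right)} \right)} \right)} \left(-19\right) = 2 \left(-8\right) \left(1 - 8\right) \left(1 + 4 \cdot 2 \left(-8\right) \left(1 - 8\right)\right) \left(-19\right) = 2 \left(-8\right) \left(-7\right) \left(1 + 4 \cdot 2 \left(-8\right) \left(-7\right)\right) \left(-19\right) = 112 \left(1 + 4 \cdot 112\right) \left(-19\right) = 112 \left(1 + 448\right) \left(-19\right) = 112 \cdot 449 \left(-19\right) = 50288 \left(-19\right) = -955472$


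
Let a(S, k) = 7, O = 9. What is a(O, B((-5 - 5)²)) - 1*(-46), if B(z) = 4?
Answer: 53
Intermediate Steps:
a(O, B((-5 - 5)²)) - 1*(-46) = 7 - 1*(-46) = 7 + 46 = 53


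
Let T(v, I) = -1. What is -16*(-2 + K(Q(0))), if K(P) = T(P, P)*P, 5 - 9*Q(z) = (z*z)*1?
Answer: 368/9 ≈ 40.889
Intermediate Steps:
Q(z) = 5/9 - z**2/9 (Q(z) = 5/9 - z*z/9 = 5/9 - z**2/9)
K(P) = -P
-16*(-2 + K(Q(0))) = -16*(-2 - (5/9 - 1/9*0**2)) = -16*(-2 - (5/9 - 1/9*0)) = -16*(-2 - (5/9 + 0)) = -16*(-2 - 1*5/9) = -16*(-2 - 5/9) = -16*(-23/9) = 368/9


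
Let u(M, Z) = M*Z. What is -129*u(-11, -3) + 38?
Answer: -4219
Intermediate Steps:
-129*u(-11, -3) + 38 = -(-1419)*(-3) + 38 = -129*33 + 38 = -4257 + 38 = -4219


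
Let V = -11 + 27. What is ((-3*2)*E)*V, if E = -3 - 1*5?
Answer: 768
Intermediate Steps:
V = 16
E = -8 (E = -3 - 5 = -8)
((-3*2)*E)*V = (-3*2*(-8))*16 = -6*(-8)*16 = 48*16 = 768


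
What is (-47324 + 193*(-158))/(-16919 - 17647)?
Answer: 38909/17283 ≈ 2.2513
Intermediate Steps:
(-47324 + 193*(-158))/(-16919 - 17647) = (-47324 - 30494)/(-34566) = -77818*(-1/34566) = 38909/17283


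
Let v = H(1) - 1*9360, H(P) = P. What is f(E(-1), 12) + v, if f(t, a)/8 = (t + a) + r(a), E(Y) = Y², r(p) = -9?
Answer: -9327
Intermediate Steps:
f(t, a) = -72 + 8*a + 8*t (f(t, a) = 8*((t + a) - 9) = 8*((a + t) - 9) = 8*(-9 + a + t) = -72 + 8*a + 8*t)
v = -9359 (v = 1 - 1*9360 = 1 - 9360 = -9359)
f(E(-1), 12) + v = (-72 + 8*12 + 8*(-1)²) - 9359 = (-72 + 96 + 8*1) - 9359 = (-72 + 96 + 8) - 9359 = 32 - 9359 = -9327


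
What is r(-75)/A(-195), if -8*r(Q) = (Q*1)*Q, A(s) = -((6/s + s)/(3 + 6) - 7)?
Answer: -3290625/134176 ≈ -24.525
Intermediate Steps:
A(s) = 7 - 2/(3*s) - s/9 (A(s) = -((s + 6/s)/9 - 7) = -((s + 6/s)*(⅑) - 7) = -((s/9 + 2/(3*s)) - 7) = -(-7 + s/9 + 2/(3*s)) = 7 - 2/(3*s) - s/9)
r(Q) = -Q²/8 (r(Q) = -Q*1*Q/8 = -Q*Q/8 = -Q²/8)
r(-75)/A(-195) = (-⅛*(-75)²)/(7 - ⅔/(-195) - ⅑*(-195)) = (-⅛*5625)/(7 - ⅔*(-1/195) + 65/3) = -5625/(8*(7 + 2/585 + 65/3)) = -5625/(8*16772/585) = -5625/8*585/16772 = -3290625/134176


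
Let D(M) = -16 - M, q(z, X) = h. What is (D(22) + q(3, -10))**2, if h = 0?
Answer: 1444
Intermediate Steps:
q(z, X) = 0
(D(22) + q(3, -10))**2 = ((-16 - 1*22) + 0)**2 = ((-16 - 22) + 0)**2 = (-38 + 0)**2 = (-38)**2 = 1444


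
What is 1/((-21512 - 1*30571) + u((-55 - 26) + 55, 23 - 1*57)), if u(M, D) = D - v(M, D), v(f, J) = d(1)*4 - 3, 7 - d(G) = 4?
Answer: -1/52126 ≈ -1.9184e-5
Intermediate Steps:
d(G) = 3 (d(G) = 7 - 1*4 = 7 - 4 = 3)
v(f, J) = 9 (v(f, J) = 3*4 - 3 = 12 - 3 = 9)
u(M, D) = -9 + D (u(M, D) = D - 1*9 = D - 9 = -9 + D)
1/((-21512 - 1*30571) + u((-55 - 26) + 55, 23 - 1*57)) = 1/((-21512 - 1*30571) + (-9 + (23 - 1*57))) = 1/((-21512 - 30571) + (-9 + (23 - 57))) = 1/(-52083 + (-9 - 34)) = 1/(-52083 - 43) = 1/(-52126) = -1/52126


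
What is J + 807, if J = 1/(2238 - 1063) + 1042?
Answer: 2172576/1175 ≈ 1849.0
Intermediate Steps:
J = 1224351/1175 (J = 1/1175 + 1042 = 1224351/1175 ≈ 1042.0)
J + 807 = 1224351/1175 + 807 = 2172576/1175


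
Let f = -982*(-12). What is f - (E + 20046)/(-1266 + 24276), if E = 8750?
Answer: 135560522/11505 ≈ 11783.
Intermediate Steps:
f = 11784
f - (E + 20046)/(-1266 + 24276) = 11784 - (8750 + 20046)/(-1266 + 24276) = 11784 - 28796/23010 = 11784 - 1*14398/11505 = 11784 - 14398/11505 = 135560522/11505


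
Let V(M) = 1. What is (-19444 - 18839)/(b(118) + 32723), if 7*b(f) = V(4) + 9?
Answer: -89327/76357 ≈ -1.1699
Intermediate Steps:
b(f) = 10/7 (b(f) = (1 + 9)/7 = (1/7)*10 = 10/7)
(-19444 - 18839)/(b(118) + 32723) = (-19444 - 18839)/(10/7 + 32723) = -38283/229071/7 = -38283*7/229071 = -89327/76357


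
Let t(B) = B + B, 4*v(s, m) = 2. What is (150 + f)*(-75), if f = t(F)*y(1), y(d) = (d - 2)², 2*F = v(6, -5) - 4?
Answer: -21975/2 ≈ -10988.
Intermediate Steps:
v(s, m) = ½ (v(s, m) = (¼)*2 = ½)
F = -7/4 (F = (½ - 4)/2 = (½)*(-7/2) = -7/4 ≈ -1.7500)
y(d) = (-2 + d)²
t(B) = 2*B
f = -7/2 (f = (2*(-7/4))*(-2 + 1)² = -7/2*(-1)² = -7/2*1 = -7/2 ≈ -3.5000)
(150 + f)*(-75) = (150 - 7/2)*(-75) = (293/2)*(-75) = -21975/2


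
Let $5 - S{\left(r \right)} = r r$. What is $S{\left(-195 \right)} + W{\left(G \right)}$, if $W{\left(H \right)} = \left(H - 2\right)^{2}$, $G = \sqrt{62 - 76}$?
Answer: $-38020 + \left(2 - i \sqrt{14}\right)^{2} \approx -38030.0 - 14.967 i$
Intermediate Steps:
$G = i \sqrt{14}$ ($G = \sqrt{-14} = i \sqrt{14} \approx 3.7417 i$)
$S{\left(r \right)} = 5 - r^{2}$ ($S{\left(r \right)} = 5 - r r = 5 - r^{2}$)
$W{\left(H \right)} = \left(-2 + H\right)^{2}$
$S{\left(-195 \right)} + W{\left(G \right)} = \left(5 - \left(-195\right)^{2}\right) + \left(-2 + i \sqrt{14}\right)^{2} = \left(5 - 38025\right) + \left(-2 + i \sqrt{14}\right)^{2} = -38020 + \left(-2 + i \sqrt{14}\right)^{2}$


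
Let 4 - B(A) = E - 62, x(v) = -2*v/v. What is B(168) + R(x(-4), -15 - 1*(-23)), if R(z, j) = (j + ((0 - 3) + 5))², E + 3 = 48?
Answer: 121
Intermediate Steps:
E = 45 (E = -3 + 48 = 45)
x(v) = -2 (x(v) = -2*1 = -2)
B(A) = 21 (B(A) = 4 - (45 - 62) = 4 - 1*(-17) = 4 + 17 = 21)
R(z, j) = (2 + j)² (R(z, j) = (j + (-3 + 5))² = (j + 2)² = (2 + j)²)
B(168) + R(x(-4), -15 - 1*(-23)) = 21 + (2 + (-15 - 1*(-23)))² = 21 + (2 + (-15 + 23))² = 21 + (2 + 8)² = 21 + 10² = 21 + 100 = 121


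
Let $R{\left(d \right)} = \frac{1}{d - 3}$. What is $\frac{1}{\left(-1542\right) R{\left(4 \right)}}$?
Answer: $- \frac{1}{1542} \approx -0.00064851$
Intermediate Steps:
$R{\left(d \right)} = \frac{1}{-3 + d}$
$\frac{1}{\left(-1542\right) R{\left(4 \right)}} = \frac{1}{\left(-1542\right) \frac{1}{-3 + 4}} = \frac{1}{\left(-1542\right) 1^{-1}} = \frac{1}{\left(-1542\right) 1} = \frac{1}{-1542} = - \frac{1}{1542}$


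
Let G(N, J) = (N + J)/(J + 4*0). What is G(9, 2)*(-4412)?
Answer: -24266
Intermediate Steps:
G(N, J) = (J + N)/J (G(N, J) = (J + N)/(J + 0) = (J + N)/J)
G(9, 2)*(-4412) = ((2 + 9)/2)*(-4412) = ((½)*11)*(-4412) = (11/2)*(-4412) = -24266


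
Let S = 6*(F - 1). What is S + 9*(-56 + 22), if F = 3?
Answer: -294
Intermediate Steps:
S = 12 (S = 6*(3 - 1) = 6*2 = 12)
S + 9*(-56 + 22) = 12 + 9*(-56 + 22) = 12 + 9*(-34) = 12 - 306 = -294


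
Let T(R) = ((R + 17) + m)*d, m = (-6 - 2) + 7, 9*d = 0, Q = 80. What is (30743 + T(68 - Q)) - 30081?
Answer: 662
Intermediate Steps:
d = 0 (d = (⅑)*0 = 0)
m = -1 (m = -8 + 7 = -1)
T(R) = 0 (T(R) = ((R + 17) - 1)*0 = ((17 + R) - 1)*0 = (16 + R)*0 = 0)
(30743 + T(68 - Q)) - 30081 = (30743 + 0) - 30081 = 30743 - 30081 = 662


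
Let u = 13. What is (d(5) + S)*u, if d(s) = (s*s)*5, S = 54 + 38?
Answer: 2821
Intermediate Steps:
S = 92
d(s) = 5*s² (d(s) = s²*5 = 5*s²)
(d(5) + S)*u = (5*5² + 92)*13 = (5*25 + 92)*13 = (125 + 92)*13 = 217*13 = 2821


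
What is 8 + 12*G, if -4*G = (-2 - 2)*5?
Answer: 68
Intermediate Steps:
G = 5 (G = -(-2 - 2)*5/4 = -(-1)*5 = -1/4*(-20) = 5)
8 + 12*G = 8 + 12*5 = 8 + 60 = 68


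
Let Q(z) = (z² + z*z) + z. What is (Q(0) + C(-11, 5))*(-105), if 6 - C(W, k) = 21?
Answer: 1575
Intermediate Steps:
C(W, k) = -15 (C(W, k) = 6 - 1*21 = 6 - 21 = -15)
Q(z) = z + 2*z² (Q(z) = (z² + z²) + z = 2*z² + z = z + 2*z²)
(Q(0) + C(-11, 5))*(-105) = (0*(1 + 2*0) - 15)*(-105) = (0*(1 + 0) - 15)*(-105) = (0*1 - 15)*(-105) = (0 - 15)*(-105) = -15*(-105) = 1575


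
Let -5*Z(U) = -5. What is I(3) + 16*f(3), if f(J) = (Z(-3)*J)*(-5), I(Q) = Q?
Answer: -237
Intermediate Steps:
Z(U) = 1 (Z(U) = -⅕*(-5) = 1)
f(J) = -5*J (f(J) = (1*J)*(-5) = J*(-5) = -5*J)
I(3) + 16*f(3) = 3 + 16*(-5*3) = 3 + 16*(-15) = 3 - 240 = -237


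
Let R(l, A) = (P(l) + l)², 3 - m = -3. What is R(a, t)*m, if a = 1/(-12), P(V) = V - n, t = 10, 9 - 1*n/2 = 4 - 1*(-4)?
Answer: 169/6 ≈ 28.167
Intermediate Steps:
m = 6 (m = 3 - 1*(-3) = 3 + 3 = 6)
n = 2 (n = 18 - 2*(4 - 1*(-4)) = 18 - 2*(4 + 4) = 18 - 2*8 = 18 - 16 = 2)
P(V) = -2 + V (P(V) = V - 1*2 = V - 2 = -2 + V)
a = -1/12 ≈ -0.083333
R(l, A) = (-2 + 2*l)² (R(l, A) = ((-2 + l) + l)² = (-2 + 2*l)²)
R(a, t)*m = (4*(-1 - 1/12)²)*6 = (4*(-13/12)²)*6 = (4*(169/144))*6 = (169/36)*6 = 169/6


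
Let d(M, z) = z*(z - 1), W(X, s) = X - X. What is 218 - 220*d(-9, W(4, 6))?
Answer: 218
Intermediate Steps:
W(X, s) = 0
d(M, z) = z*(-1 + z)
218 - 220*d(-9, W(4, 6)) = 218 - 0*(-1 + 0) = 218 - 0*(-1) = 218 - 220*0 = 218 + 0 = 218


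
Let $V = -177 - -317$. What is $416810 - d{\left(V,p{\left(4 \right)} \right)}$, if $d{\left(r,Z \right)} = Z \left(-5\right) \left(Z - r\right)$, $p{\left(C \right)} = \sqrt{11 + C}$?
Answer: $416885 - 700 \sqrt{15} \approx 4.1417 \cdot 10^{5}$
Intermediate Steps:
$V = 140$ ($V = -177 + 317 = 140$)
$d{\left(r,Z \right)} = - 5 Z \left(Z - r\right)$
$416810 - d{\left(V,p{\left(4 \right)} \right)} = 416810 - 5 \sqrt{11 + 4} \left(140 - \sqrt{11 + 4}\right) = 416810 - 5 \sqrt{15} \left(140 - \sqrt{15}\right)$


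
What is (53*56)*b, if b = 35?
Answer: 103880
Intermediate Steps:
(53*56)*b = (53*56)*35 = 2968*35 = 103880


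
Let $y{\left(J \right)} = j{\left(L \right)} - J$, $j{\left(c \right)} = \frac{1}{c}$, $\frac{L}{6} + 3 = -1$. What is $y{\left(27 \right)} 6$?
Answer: $- \frac{649}{4} \approx -162.25$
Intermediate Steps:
$L = -24$ ($L = -18 + 6 \left(-1\right) = -18 - 6 = -24$)
$y{\left(J \right)} = - \frac{1}{24} - J$ ($y{\left(J \right)} = \frac{1}{-24} - J = - \frac{1}{24} - J$)
$y{\left(27 \right)} 6 = \left(- \frac{1}{24} - 27\right) 6 = \left(- \frac{649}{24}\right) 6 = - \frac{649}{4}$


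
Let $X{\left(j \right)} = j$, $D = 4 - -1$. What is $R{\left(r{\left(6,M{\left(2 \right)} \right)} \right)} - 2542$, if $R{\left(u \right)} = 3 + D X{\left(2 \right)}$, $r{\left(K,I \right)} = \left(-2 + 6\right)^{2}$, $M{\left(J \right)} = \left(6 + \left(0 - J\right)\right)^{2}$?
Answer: $-2529$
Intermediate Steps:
$D = 5$ ($D = 4 + 1 = 5$)
$M{\left(J \right)} = \left(6 - J\right)^{2}$
$r{\left(K,I \right)} = 16$ ($r{\left(K,I \right)} = 4^{2} = 16$)
$R{\left(u \right)} = 13$ ($R{\left(u \right)} = 3 + 5 \cdot 2 = 3 + 10 = 13$)
$R{\left(r{\left(6,M{\left(2 \right)} \right)} \right)} - 2542 = 13 - 2542 = -2529$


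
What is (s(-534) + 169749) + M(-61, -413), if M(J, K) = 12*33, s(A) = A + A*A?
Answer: 454767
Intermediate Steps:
s(A) = A + A²
M(J, K) = 396
(s(-534) + 169749) + M(-61, -413) = (-534*(1 - 534) + 169749) + 396 = (-534*(-533) + 169749) + 396 = (284622 + 169749) + 396 = 454371 + 396 = 454767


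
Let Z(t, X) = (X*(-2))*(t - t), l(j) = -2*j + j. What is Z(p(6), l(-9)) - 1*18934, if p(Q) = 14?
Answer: -18934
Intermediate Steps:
l(j) = -j
Z(t, X) = 0 (Z(t, X) = -2*X*0 = 0)
Z(p(6), l(-9)) - 1*18934 = 0 - 1*18934 = 0 - 18934 = -18934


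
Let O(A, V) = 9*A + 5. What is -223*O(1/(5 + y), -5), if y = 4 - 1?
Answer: -10927/8 ≈ -1365.9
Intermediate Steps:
y = 3
O(A, V) = 5 + 9*A
-223*O(1/(5 + y), -5) = -223*(5 + 9/(5 + 3)) = -223*(5 + 9/8) = -223*49/8 = -10927/8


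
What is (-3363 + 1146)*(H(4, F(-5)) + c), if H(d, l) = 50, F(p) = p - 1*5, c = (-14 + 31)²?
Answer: -751563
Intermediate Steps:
c = 289 (c = 17² = 289)
F(p) = -5 + p (F(p) = p - 5 = -5 + p)
(-3363 + 1146)*(H(4, F(-5)) + c) = (-3363 + 1146)*(50 + 289) = -2217*339 = -751563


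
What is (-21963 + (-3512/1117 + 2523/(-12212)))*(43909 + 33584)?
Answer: -23219900615697591/13640804 ≈ -1.7022e+9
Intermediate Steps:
(-21963 + (-3512/1117 + 2523/(-12212)))*(43909 + 33584) = (-21963 + (-3512*1/1117 + 2523*(-1/12212)))*77493 = (-21963 + (-3512/1117 - 2523/12212))*77493 = (-21963 - 45706735/13640804)*77493 = -299638684987/13640804*77493 = -23219900615697591/13640804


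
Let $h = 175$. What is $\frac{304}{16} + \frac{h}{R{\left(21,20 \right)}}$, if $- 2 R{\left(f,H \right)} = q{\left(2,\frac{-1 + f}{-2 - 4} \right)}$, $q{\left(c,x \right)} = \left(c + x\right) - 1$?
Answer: $169$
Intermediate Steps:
$q{\left(c,x \right)} = -1 + c + x$
$R{\left(f,H \right)} = - \frac{7}{12} + \frac{f}{12}$ ($R{\left(f,H \right)} = - \frac{-1 + 2 + \frac{-1 + f}{-2 - 4}}{2} = - \frac{-1 + 2 + \frac{-1 + f}{-6}}{2} = - \frac{-1 + 2 + \left(-1 + f\right) \left(- \frac{1}{6}\right)}{2} = - \frac{-1 + 2 - \left(- \frac{1}{6} + \frac{f}{6}\right)}{2} = - \frac{\frac{7}{6} - \frac{f}{6}}{2} = - \frac{7}{12} + \frac{f}{12}$)
$\frac{304}{16} + \frac{h}{R{\left(21,20 \right)}} = \frac{304}{16} + \frac{175}{- \frac{7}{12} + \frac{1}{12} \cdot 21} = 304 \cdot \frac{1}{16} + \frac{175}{- \frac{7}{12} + \frac{7}{4}} = 19 + \frac{175}{\frac{7}{6}} = 19 + 175 \cdot \frac{6}{7} = 19 + 150 = 169$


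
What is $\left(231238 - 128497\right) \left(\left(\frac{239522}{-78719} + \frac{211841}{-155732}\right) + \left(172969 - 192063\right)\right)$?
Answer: $- \frac{24054607348508044635}{12259067308} \approx -1.9622 \cdot 10^{9}$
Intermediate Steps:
$\left(231238 - 128497\right) \left(\left(\frac{239522}{-78719} + \frac{211841}{-155732}\right) + \left(172969 - 192063\right)\right) = 102741 \left(\left(239522 \left(- \frac{1}{78719}\right) + 211841 \left(- \frac{1}{155732}\right)\right) + \left(172969 - 192063\right)\right) = 102741 \left(\left(- \frac{239522}{78719} - \frac{211841}{155732}\right) - 19094\right) = 102741 \left(- \frac{53977151783}{12259067308} - 19094\right) = 102741 \left(- \frac{234128608330735}{12259067308}\right) = - \frac{24054607348508044635}{12259067308}$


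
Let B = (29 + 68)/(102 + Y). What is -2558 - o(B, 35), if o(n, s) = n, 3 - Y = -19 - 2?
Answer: -322405/126 ≈ -2558.8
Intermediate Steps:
Y = 24 (Y = 3 - (-19 - 2) = 3 - 1*(-21) = 3 + 21 = 24)
B = 97/126 (B = (29 + 68)/(102 + 24) = 97/126 ≈ 0.76984)
-2558 - o(B, 35) = -2558 - 1*97/126 = -2558 - 97/126 = -322405/126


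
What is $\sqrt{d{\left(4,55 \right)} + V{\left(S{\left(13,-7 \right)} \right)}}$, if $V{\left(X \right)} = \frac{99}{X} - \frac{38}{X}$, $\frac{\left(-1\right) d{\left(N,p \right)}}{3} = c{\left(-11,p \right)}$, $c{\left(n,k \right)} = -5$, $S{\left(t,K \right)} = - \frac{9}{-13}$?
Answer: $\frac{4 \sqrt{58}}{3} \approx 10.154$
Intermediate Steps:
$S{\left(t,K \right)} = \frac{9}{13}$ ($S{\left(t,K \right)} = \left(-9\right) \left(- \frac{1}{13}\right) = \frac{9}{13}$)
$d{\left(N,p \right)} = 15$ ($d{\left(N,p \right)} = \left(-3\right) \left(-5\right) = 15$)
$V{\left(X \right)} = \frac{61}{X}$
$\sqrt{d{\left(4,55 \right)} + V{\left(S{\left(13,-7 \right)} \right)}} = \sqrt{15 + \frac{61}{\frac{9}{13}}} = \sqrt{15 + 61 \cdot \frac{13}{9}} = \sqrt{15 + \frac{793}{9}} = \sqrt{\frac{928}{9}} = \frac{4 \sqrt{58}}{3}$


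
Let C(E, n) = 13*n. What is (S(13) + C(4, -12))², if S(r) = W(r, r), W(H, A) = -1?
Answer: 24649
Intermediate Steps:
S(r) = -1
(S(13) + C(4, -12))² = (-1 + 13*(-12))² = (-1 - 156)² = (-157)² = 24649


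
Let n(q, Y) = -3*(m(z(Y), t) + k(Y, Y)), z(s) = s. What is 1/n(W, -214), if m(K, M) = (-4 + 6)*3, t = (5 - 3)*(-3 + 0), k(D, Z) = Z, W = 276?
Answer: 1/624 ≈ 0.0016026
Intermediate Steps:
t = -6 (t = 2*(-3) = -6)
m(K, M) = 6 (m(K, M) = 2*3 = 6)
n(q, Y) = -18 - 3*Y (n(q, Y) = -3*(6 + Y) = -18 - 3*Y)
1/n(W, -214) = 1/(-18 - 3*(-214)) = 1/(-18 + 642) = 1/624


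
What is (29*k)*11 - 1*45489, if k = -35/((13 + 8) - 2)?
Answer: -875456/19 ≈ -46077.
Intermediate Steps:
k = -35/19 (k = -35/(21 - 2) = -35/19 ≈ -1.8421)
(29*k)*11 - 1*45489 = (29*(-35/19))*11 - 1*45489 = -1015/19*11 - 45489 = -11165/19 - 45489 = -875456/19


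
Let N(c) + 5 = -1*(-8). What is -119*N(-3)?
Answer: -357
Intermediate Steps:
N(c) = 3 (N(c) = -5 - 1*(-8) = -5 + 8 = 3)
-119*N(-3) = -119*3 = -357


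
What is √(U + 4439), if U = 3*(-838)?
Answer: 5*√77 ≈ 43.875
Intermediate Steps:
U = -2514
√(U + 4439) = √(-2514 + 4439) = √1925 = 5*√77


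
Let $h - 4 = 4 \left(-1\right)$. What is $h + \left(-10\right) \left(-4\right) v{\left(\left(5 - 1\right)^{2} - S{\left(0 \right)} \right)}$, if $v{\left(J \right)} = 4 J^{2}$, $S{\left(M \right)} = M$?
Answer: $40960$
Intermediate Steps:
$h = 0$ ($h = 4 + 4 \left(-1\right) = 4 - 4 = 0$)
$h + \left(-10\right) \left(-4\right) v{\left(\left(5 - 1\right)^{2} - S{\left(0 \right)} \right)} = 0 + \left(-10\right) \left(-4\right) 4 \left(\left(5 - 1\right)^{2} - 0\right)^{2} = 0 + 40 \cdot 4 \left(4^{2} + 0\right)^{2} = 0 + 40 \cdot 4 \left(16 + 0\right)^{2} = 0 + 40 \cdot 4 \cdot 16^{2} = 0 + 40 \cdot 4 \cdot 256 = 0 + 40 \cdot 1024 = 0 + 40960 = 40960$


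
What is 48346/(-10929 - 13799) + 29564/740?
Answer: 86910319/2287340 ≈ 37.996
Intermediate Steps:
48346/(-10929 - 13799) + 29564/740 = 48346/(-24728) + 29564*(1/740) = 48346*(-1/24728) + 7391/185 = -24173/12364 + 7391/185 = 86910319/2287340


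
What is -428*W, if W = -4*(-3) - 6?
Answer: -2568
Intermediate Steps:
W = 6 (W = 12 - 6 = 6)
-428*W = -428*6 = -2568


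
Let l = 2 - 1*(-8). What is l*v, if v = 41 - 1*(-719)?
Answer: 7600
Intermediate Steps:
l = 10 (l = 2 + 8 = 10)
v = 760 (v = 41 + 719 = 760)
l*v = 10*760 = 7600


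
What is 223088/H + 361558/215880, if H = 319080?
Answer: 681359017/287012460 ≈ 2.3740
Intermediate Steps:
223088/H + 361558/215880 = 223088/319080 + 361558/215880 = 223088*(1/319080) + 361558*(1/215880) = 27886/39885 + 180779/107940 = 681359017/287012460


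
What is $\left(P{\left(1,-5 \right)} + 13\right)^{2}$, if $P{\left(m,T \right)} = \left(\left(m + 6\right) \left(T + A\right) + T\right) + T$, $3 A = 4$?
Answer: $\frac{4624}{9} \approx 513.78$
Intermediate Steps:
$A = \frac{4}{3}$ ($A = \frac{1}{3} \cdot 4 = \frac{4}{3} \approx 1.3333$)
$P{\left(m,T \right)} = 2 T + \left(6 + m\right) \left(\frac{4}{3} + T\right)$ ($P{\left(m,T \right)} = \left(\left(m + 6\right) \left(T + \frac{4}{3}\right) + T\right) + T = \left(\left(6 + m\right) \left(\frac{4}{3} + T\right) + T\right) + T = \left(T + \left(6 + m\right) \left(\frac{4}{3} + T\right)\right) + T = 2 T + \left(6 + m\right) \left(\frac{4}{3} + T\right)$)
$\left(P{\left(1,-5 \right)} + 13\right)^{2} = \left(\left(8 + 8 \left(-5\right) + \frac{4}{3} \cdot 1 - 5\right) + 13\right)^{2} = \left(\left(8 - 40 + \frac{4}{3} - 5\right) + 13\right)^{2} = \left(- \frac{107}{3} + 13\right)^{2} = \left(- \frac{68}{3}\right)^{2} = \frac{4624}{9}$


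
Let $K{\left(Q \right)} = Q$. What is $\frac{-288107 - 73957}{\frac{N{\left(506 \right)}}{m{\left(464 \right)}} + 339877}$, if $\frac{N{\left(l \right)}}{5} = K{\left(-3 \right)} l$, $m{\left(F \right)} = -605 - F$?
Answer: $- \frac{387046416}{363336103} \approx -1.0653$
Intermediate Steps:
$N{\left(l \right)} = - 15 l$ ($N{\left(l \right)} = 5 \left(- 3 l\right) = - 15 l$)
$\frac{-288107 - 73957}{\frac{N{\left(506 \right)}}{m{\left(464 \right)}} + 339877} = \frac{-288107 - 73957}{\frac{\left(-15\right) 506}{-605 - 464} + 339877} = - \frac{362064}{- \frac{7590}{-605 - 464} + 339877} = - \frac{362064}{- \frac{7590}{-1069} + 339877} = - \frac{362064}{\left(-7590\right) \left(- \frac{1}{1069}\right) + 339877} = - \frac{362064}{\frac{7590}{1069} + 339877} = - \frac{362064}{\frac{363336103}{1069}} = \left(-362064\right) \frac{1069}{363336103} = - \frac{387046416}{363336103}$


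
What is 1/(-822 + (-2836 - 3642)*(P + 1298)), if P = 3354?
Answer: -1/30136478 ≈ -3.3182e-8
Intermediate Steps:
1/(-822 + (-2836 - 3642)*(P + 1298)) = 1/(-822 + (-2836 - 3642)*(3354 + 1298)) = 1/(-822 - 6478*4652) = 1/(-822 - 30135656) = 1/(-30136478) = -1/30136478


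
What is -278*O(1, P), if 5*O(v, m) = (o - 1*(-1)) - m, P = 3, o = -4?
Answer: 1668/5 ≈ 333.60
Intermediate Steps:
O(v, m) = -⅗ - m/5 (O(v, m) = ((-4 - 1*(-1)) - m)/5 = ((-4 + 1) - m)/5 = (-3 - m)/5 = -⅗ - m/5)
-278*O(1, P) = -278*(-⅗ - ⅕*3) = -278*(-⅗ - ⅗) = -278*(-6/5) = 1668/5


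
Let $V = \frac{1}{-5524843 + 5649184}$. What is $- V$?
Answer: $- \frac{1}{124341} \approx -8.0424 \cdot 10^{-6}$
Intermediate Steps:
$V = \frac{1}{124341} \approx 8.0424 \cdot 10^{-6}$
$- V = \left(-1\right) \frac{1}{124341} = - \frac{1}{124341}$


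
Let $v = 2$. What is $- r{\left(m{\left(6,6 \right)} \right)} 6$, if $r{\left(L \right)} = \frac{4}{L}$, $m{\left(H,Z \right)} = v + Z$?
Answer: $-3$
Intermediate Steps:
$m{\left(H,Z \right)} = 2 + Z$
$- r{\left(m{\left(6,6 \right)} \right)} 6 = - \frac{4}{2 + 6} \cdot 6 = - \frac{4}{8} \cdot 6 = \left(-1\right) \frac{1}{2} \cdot 6 = \left(- \frac{1}{2}\right) 6 = -3$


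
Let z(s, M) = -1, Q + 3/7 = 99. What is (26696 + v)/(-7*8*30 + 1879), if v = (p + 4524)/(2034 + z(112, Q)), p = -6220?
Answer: 54271272/404567 ≈ 134.15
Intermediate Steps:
Q = 690/7 (Q = -3/7 + 99 = 690/7 ≈ 98.571)
v = -1696/2033 (v = (-6220 + 4524)/(2034 - 1) = -1696/2033 ≈ -0.83424)
(26696 + v)/(-7*8*30 + 1879) = (26696 - 1696/2033)/(-7*8*30 + 1879) = 54271272/(2033*(-56*30 + 1879)) = 54271272/(2033*(-1680 + 1879)) = (54271272/2033)/199 = (54271272/2033)*(1/199) = 54271272/404567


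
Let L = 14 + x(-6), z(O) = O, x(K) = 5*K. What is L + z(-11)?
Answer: -27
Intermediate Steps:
L = -16 (L = 14 + 5*(-6) = 14 - 30 = -16)
L + z(-11) = -16 - 11 = -27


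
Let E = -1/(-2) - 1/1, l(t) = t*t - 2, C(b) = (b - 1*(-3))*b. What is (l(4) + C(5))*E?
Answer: -27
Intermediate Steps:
C(b) = b*(3 + b) (C(b) = (b + 3)*b = (3 + b)*b = b*(3 + b))
l(t) = -2 + t² (l(t) = t² - 2 = -2 + t²)
E = -½ (E = -1*(-½) - 1*1 = ½ - 1 = -½ ≈ -0.50000)
(l(4) + C(5))*E = ((-2 + 4²) + 5*(3 + 5))*(-½) = ((-2 + 16) + 5*8)*(-½) = (14 + 40)*(-½) = 54*(-½) = -27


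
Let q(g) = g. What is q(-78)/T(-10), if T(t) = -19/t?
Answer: -780/19 ≈ -41.053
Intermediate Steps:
q(-78)/T(-10) = -78/((-19/(-10))) = -78/((-19*(-⅒))) = -78/19/10 = -78*10/19 = -780/19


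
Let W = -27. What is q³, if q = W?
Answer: -19683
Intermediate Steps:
q = -27
q³ = (-27)³ = -19683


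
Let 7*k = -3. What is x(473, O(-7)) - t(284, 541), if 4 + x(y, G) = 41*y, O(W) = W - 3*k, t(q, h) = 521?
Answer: 18868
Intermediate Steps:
k = -3/7 (k = (⅐)*(-3) = -3/7 ≈ -0.42857)
O(W) = 9/7 + W (O(W) = W - 3*(-3/7) = W + 9/7 = 9/7 + W)
x(y, G) = -4 + 41*y
x(473, O(-7)) - t(284, 541) = (-4 + 41*473) - 1*521 = (-4 + 19393) - 521 = 19389 - 521 = 18868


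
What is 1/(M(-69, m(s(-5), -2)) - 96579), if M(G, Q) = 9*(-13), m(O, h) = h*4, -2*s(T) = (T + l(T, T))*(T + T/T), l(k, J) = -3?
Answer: -1/96696 ≈ -1.0342e-5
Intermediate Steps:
s(T) = -(1 + T)*(-3 + T)/2 (s(T) = -(T - 3)*(T + T/T)/2 = -(-3 + T)*(T + 1)/2 = -(-3 + T)*(1 + T)/2 = -(1 + T)*(-3 + T)/2)
m(O, h) = 4*h
M(G, Q) = -117
1/(M(-69, m(s(-5), -2)) - 96579) = 1/(-117 - 96579) = 1/(-96696) = -1/96696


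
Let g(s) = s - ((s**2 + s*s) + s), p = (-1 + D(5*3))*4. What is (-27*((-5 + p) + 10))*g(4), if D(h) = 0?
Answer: 864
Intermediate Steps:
p = -4 (p = (-1 + 0)*4 = -1*4 = -4)
g(s) = -2*s**2 (g(s) = s - ((s**2 + s**2) + s) = s - (2*s**2 + s) = s - (s + 2*s**2) = s + (-s - 2*s**2) = -2*s**2)
(-27*((-5 + p) + 10))*g(4) = (-27*((-5 - 4) + 10))*(-2*4**2) = (-27*(-9 + 10))*(-2*16) = -27*1*(-32) = -27*(-32) = 864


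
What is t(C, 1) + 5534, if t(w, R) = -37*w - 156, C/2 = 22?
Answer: 3750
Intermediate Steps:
C = 44 (C = 2*22 = 44)
t(w, R) = -156 - 37*w
t(C, 1) + 5534 = (-156 - 37*44) + 5534 = (-156 - 1628) + 5534 = -1784 + 5534 = 3750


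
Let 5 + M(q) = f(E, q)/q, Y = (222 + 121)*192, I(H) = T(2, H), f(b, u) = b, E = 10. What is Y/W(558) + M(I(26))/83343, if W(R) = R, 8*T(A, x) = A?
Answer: 304925341/2583633 ≈ 118.02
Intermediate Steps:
T(A, x) = A/8
I(H) = 1/4 (I(H) = (1/8)*2 = 1/4)
Y = 65856 (Y = 343*192 = 65856)
M(q) = -5 + 10/q
Y/W(558) + M(I(26))/83343 = 65856/558 + (-5 + 10/(1/4))/83343 = 65856*(1/558) + (-5 + 10*4)*(1/83343) = 10976/93 + (-5 + 40)*(1/83343) = 10976/93 + 35*(1/83343) = 10976/93 + 35/83343 = 304925341/2583633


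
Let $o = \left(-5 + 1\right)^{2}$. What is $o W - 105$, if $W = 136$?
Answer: $2071$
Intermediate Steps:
$o = 16$ ($o = \left(-4\right)^{2} = 16$)
$o W - 105 = 16 \cdot 136 - 105 = 2176 - 105 = 2071$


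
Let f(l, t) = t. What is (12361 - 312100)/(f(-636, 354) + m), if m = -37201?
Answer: 299739/36847 ≈ 8.1347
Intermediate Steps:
(12361 - 312100)/(f(-636, 354) + m) = (12361 - 312100)/(354 - 37201) = -299739/(-36847) = -299739*(-1/36847) = 299739/36847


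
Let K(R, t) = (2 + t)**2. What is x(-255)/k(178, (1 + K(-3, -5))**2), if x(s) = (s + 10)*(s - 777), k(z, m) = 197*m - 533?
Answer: 84280/6389 ≈ 13.191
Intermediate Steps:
k(z, m) = -533 + 197*m
x(s) = (-777 + s)*(10 + s) (x(s) = (10 + s)*(-777 + s) = (-777 + s)*(10 + s))
x(-255)/k(178, (1 + K(-3, -5))**2) = (-7770 + (-255)**2 - 767*(-255))/(-533 + 197*(1 + (2 - 5)**2)**2) = (-7770 + 65025 + 195585)/(-533 + 197*(1 + (-3)**2)**2) = 252840/(-533 + 197*(1 + 9)**2) = 252840/(-533 + 197*10**2) = 252840/(-533 + 197*100) = 252840/(-533 + 19700) = 252840/19167 = 252840*(1/19167) = 84280/6389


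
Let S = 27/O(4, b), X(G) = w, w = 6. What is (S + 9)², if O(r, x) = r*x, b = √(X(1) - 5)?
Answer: 3969/16 ≈ 248.06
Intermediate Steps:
X(G) = 6
b = 1 (b = √(6 - 5) = √1 = 1)
S = 27/4 (S = 27/((4*1)) = 27/4 ≈ 6.7500)
(S + 9)² = (27/4 + 9)² = (63/4)² = 3969/16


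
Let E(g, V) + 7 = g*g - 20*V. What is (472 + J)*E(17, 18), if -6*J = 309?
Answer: -32799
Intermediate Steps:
J = -103/2 (J = -⅙*309 = -103/2 ≈ -51.500)
E(g, V) = -7 + g² - 20*V (E(g, V) = -7 + (g*g - 20*V) = -7 + (g² - 20*V) = -7 + g² - 20*V)
(472 + J)*E(17, 18) = (472 - 103/2)*(-7 + 17² - 20*18) = 841*(-7 + 289 - 360)/2 = (841/2)*(-78) = -32799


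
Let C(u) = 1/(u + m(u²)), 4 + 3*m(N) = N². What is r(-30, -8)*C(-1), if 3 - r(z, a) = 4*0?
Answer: -3/2 ≈ -1.5000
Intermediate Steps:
r(z, a) = 3 (r(z, a) = 3 - 4*0 = 3 - 1*0 = 3 + 0 = 3)
m(N) = -4/3 + N²/3
C(u) = 1/(-4/3 + u + u⁴/3) (C(u) = 1/(u + (-4/3 + (u²)²/3)) = 1/(u + (-4/3 + u⁴/3)) = 1/(-4/3 + u + u⁴/3))
r(-30, -8)*C(-1) = 3*(3/(-4 + (-1)⁴ + 3*(-1))) = 3*(3/(-4 + 1 - 3)) = 3*(3/(-6)) = 3*(3*(-⅙)) = 3*(-½) = -3/2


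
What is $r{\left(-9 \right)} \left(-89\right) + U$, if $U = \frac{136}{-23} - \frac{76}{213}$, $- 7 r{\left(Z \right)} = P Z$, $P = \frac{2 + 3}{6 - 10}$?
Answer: $\frac{18760447}{137172} \approx 136.77$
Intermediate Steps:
$P = - \frac{5}{4}$ ($P = \frac{5}{-4} = 5 \left(- \frac{1}{4}\right) = - \frac{5}{4} \approx -1.25$)
$r{\left(Z \right)} = \frac{5 Z}{28}$ ($r{\left(Z \right)} = - \frac{\left(- \frac{5}{4}\right) Z}{7} = \frac{5 Z}{28}$)
$U = - \frac{30716}{4899}$ ($U = 136 \left(- \frac{1}{23}\right) - \frac{76}{213} = - \frac{136}{23} - \frac{76}{213} = - \frac{30716}{4899} \approx -6.2699$)
$r{\left(-9 \right)} \left(-89\right) + U = \frac{5}{28} \left(-9\right) \left(-89\right) - \frac{30716}{4899} = \left(- \frac{45}{28}\right) \left(-89\right) - \frac{30716}{4899} = \frac{4005}{28} - \frac{30716}{4899} = \frac{18760447}{137172}$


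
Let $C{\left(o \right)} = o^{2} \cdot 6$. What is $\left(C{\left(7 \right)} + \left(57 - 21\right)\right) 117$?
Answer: $38610$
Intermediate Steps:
$C{\left(o \right)} = 6 o^{2}$
$\left(C{\left(7 \right)} + \left(57 - 21\right)\right) 117 = \left(6 \cdot 7^{2} + \left(57 - 21\right)\right) 117 = \left(6 \cdot 49 + \left(57 - 21\right)\right) 117 = \left(294 + 36\right) 117 = 330 \cdot 117 = 38610$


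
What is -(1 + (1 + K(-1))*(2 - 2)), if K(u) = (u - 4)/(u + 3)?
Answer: -1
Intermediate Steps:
K(u) = (-4 + u)/(3 + u)
-(1 + (1 + K(-1))*(2 - 2)) = -(1 + (1 + (-4 - 1)/(3 - 1))*(2 - 2)) = -(1 + (1 - 5/2)*0) = -(1 - 3/2*0) = -(1 + 0) = -1*1 = -1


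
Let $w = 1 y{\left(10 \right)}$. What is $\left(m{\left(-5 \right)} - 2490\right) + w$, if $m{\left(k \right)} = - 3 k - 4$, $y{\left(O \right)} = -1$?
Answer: $-2480$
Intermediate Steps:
$w = -1$ ($w = 1 \left(-1\right) = -1$)
$m{\left(k \right)} = -4 - 3 k$
$\left(m{\left(-5 \right)} - 2490\right) + w = \left(\left(-4 - -15\right) - 2490\right) - 1 = \left(\left(-4 + 15\right) - 2490\right) - 1 = \left(11 - 2490\right) - 1 = -2479 - 1 = -2480$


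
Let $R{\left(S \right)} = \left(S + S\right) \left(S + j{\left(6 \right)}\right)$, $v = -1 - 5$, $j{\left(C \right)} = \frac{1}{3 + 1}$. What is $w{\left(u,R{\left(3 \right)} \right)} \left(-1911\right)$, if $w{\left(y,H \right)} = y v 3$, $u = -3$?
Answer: $-103194$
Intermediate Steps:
$j{\left(C \right)} = \frac{1}{4}$
$v = -6$ ($v = -1 - 5 = -6$)
$R{\left(S \right)} = 2 S \left(\frac{1}{4} + S\right)$ ($R{\left(S \right)} = \left(S + S\right) \left(S + \frac{1}{4}\right) = 2 S \left(\frac{1}{4} + S\right)$)
$w{\left(y,H \right)} = - 18 y$ ($w{\left(y,H \right)} = y \left(-6\right) 3 = - 6 y 3 = - 18 y$)
$w{\left(u,R{\left(3 \right)} \right)} \left(-1911\right) = \left(-18\right) \left(-3\right) \left(-1911\right) = 54 \left(-1911\right) = -103194$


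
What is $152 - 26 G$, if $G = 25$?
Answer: $-498$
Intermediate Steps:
$152 - 26 G = 152 - 650 = -498$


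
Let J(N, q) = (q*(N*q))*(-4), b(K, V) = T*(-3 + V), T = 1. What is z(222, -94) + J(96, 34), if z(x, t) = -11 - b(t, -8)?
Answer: -443904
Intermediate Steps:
b(K, V) = -3 + V (b(K, V) = 1*(-3 + V) = -3 + V)
z(x, t) = 0 (z(x, t) = -11 - (-3 - 8) = -11 - 1*(-11) = -11 + 11 = 0)
J(N, q) = -4*N*q² (J(N, q) = (N*q²)*(-4) = -4*N*q²)
z(222, -94) + J(96, 34) = 0 - 4*96*34² = 0 - 4*96*1156 = 0 - 443904 = -443904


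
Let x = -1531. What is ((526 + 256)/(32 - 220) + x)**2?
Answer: 20823933025/8836 ≈ 2.3567e+6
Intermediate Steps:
((526 + 256)/(32 - 220) + x)**2 = ((526 + 256)/(32 - 220) - 1531)**2 = (782/(-188) - 1531)**2 = (782*(-1/188) - 1531)**2 = (-391/94 - 1531)**2 = (-144305/94)**2 = 20823933025/8836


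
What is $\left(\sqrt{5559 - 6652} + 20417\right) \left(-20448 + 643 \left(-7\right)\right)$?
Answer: $-509383733 - 24949 i \sqrt{1093} \approx -5.0938 \cdot 10^{8} - 8.2483 \cdot 10^{5} i$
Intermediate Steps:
$\left(\sqrt{5559 - 6652} + 20417\right) \left(-20448 + 643 \left(-7\right)\right) = \left(\sqrt{-1093} + 20417\right) \left(-20448 - 4501\right) = \left(i \sqrt{1093} + 20417\right) \left(-24949\right) = \left(20417 + i \sqrt{1093}\right) \left(-24949\right) = -509383733 - 24949 i \sqrt{1093}$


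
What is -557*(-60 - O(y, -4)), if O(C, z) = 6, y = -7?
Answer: 36762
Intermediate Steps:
-557*(-60 - O(y, -4)) = -557*(-60 - 1*6) = -557*(-60 - 6) = -557*(-66) = 36762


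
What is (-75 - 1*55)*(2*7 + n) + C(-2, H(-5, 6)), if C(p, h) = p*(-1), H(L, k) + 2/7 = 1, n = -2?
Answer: -1558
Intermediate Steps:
H(L, k) = 5/7 (H(L, k) = -2/7 + 1 = 5/7)
C(p, h) = -p
(-75 - 1*55)*(2*7 + n) + C(-2, H(-5, 6)) = (-75 - 1*55)*(2*7 - 2) - 1*(-2) = (-75 - 55)*(14 - 2) + 2 = -130*12 + 2 = -1560 + 2 = -1558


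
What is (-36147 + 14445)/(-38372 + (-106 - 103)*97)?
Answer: 21702/58645 ≈ 0.37006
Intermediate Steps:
(-36147 + 14445)/(-38372 + (-106 - 103)*97) = -21702/(-38372 - 209*97) = -21702/(-38372 - 20273) = -21702/(-58645) = -21702*(-1/58645) = 21702/58645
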